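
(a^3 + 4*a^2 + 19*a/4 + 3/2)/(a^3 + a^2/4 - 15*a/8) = 2*(2*a^2 + 5*a + 2)/(a*(4*a - 5))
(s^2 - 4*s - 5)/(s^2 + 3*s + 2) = (s - 5)/(s + 2)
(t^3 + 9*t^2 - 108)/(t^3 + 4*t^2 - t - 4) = (t^3 + 9*t^2 - 108)/(t^3 + 4*t^2 - t - 4)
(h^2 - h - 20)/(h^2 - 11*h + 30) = (h + 4)/(h - 6)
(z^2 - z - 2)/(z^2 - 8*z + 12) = (z + 1)/(z - 6)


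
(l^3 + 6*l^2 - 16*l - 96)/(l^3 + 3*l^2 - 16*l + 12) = (l^2 - 16)/(l^2 - 3*l + 2)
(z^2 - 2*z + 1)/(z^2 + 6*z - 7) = (z - 1)/(z + 7)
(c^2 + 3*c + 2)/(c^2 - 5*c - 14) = (c + 1)/(c - 7)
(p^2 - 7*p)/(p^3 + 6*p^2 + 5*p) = (p - 7)/(p^2 + 6*p + 5)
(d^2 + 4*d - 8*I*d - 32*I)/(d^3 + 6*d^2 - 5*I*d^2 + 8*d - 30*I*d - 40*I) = (d - 8*I)/(d^2 + d*(2 - 5*I) - 10*I)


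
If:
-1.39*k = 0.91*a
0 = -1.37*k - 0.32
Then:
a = 0.36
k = -0.23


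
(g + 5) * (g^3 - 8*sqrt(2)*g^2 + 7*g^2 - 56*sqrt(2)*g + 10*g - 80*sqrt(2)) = g^4 - 8*sqrt(2)*g^3 + 12*g^3 - 96*sqrt(2)*g^2 + 45*g^2 - 360*sqrt(2)*g + 50*g - 400*sqrt(2)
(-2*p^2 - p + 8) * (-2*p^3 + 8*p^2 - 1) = 4*p^5 - 14*p^4 - 24*p^3 + 66*p^2 + p - 8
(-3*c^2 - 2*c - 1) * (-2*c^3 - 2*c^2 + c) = 6*c^5 + 10*c^4 + 3*c^3 - c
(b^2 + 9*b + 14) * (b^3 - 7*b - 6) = b^5 + 9*b^4 + 7*b^3 - 69*b^2 - 152*b - 84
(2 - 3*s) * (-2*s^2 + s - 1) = 6*s^3 - 7*s^2 + 5*s - 2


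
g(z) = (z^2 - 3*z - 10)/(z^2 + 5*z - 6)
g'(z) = (-2*z - 5)*(z^2 - 3*z - 10)/(z^2 + 5*z - 6)^2 + (2*z - 3)/(z^2 + 5*z - 6)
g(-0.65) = 0.86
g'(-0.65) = 0.85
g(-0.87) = 0.69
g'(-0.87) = 0.73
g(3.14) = -0.49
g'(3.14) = 0.45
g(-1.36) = 0.37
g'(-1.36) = 0.60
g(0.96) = 42.95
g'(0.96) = 1071.56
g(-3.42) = -1.05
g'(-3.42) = 1.03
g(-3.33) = -0.96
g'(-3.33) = 0.97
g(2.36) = -1.01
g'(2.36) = 1.02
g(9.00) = 0.37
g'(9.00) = 0.05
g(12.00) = 0.49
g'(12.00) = 0.03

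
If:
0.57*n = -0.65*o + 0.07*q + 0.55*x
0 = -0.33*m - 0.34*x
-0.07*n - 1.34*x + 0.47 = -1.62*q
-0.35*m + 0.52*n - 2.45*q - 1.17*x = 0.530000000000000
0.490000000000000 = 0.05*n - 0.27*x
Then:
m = -7.28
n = 47.98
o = -35.27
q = 7.63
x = 7.07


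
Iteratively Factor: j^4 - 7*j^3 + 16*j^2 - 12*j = (j - 2)*(j^3 - 5*j^2 + 6*j) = j*(j - 2)*(j^2 - 5*j + 6) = j*(j - 2)^2*(j - 3)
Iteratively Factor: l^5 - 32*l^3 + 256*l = (l)*(l^4 - 32*l^2 + 256) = l*(l + 4)*(l^3 - 4*l^2 - 16*l + 64) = l*(l + 4)^2*(l^2 - 8*l + 16) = l*(l - 4)*(l + 4)^2*(l - 4)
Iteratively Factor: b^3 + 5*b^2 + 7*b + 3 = (b + 1)*(b^2 + 4*b + 3) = (b + 1)^2*(b + 3)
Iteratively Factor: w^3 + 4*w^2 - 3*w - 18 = (w + 3)*(w^2 + w - 6) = (w + 3)^2*(w - 2)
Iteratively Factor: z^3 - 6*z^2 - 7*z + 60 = (z - 4)*(z^2 - 2*z - 15) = (z - 4)*(z + 3)*(z - 5)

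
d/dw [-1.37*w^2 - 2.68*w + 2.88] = -2.74*w - 2.68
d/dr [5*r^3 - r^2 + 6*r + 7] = 15*r^2 - 2*r + 6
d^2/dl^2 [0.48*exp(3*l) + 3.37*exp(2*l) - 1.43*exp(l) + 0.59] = (4.32*exp(2*l) + 13.48*exp(l) - 1.43)*exp(l)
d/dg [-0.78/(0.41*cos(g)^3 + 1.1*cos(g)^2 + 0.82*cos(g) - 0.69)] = (0.9594*sin(g)^2 - 1.716*cos(g) - 1.599)*sin(g)/(0.41*cos(g)^3 + 1.1*cos(g)^2 + 0.82*cos(g) - 0.69)^2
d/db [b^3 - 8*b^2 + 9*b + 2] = 3*b^2 - 16*b + 9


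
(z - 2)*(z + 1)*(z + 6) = z^3 + 5*z^2 - 8*z - 12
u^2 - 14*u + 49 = (u - 7)^2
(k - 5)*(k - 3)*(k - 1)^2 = k^4 - 10*k^3 + 32*k^2 - 38*k + 15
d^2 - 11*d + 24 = (d - 8)*(d - 3)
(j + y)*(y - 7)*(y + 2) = j*y^2 - 5*j*y - 14*j + y^3 - 5*y^2 - 14*y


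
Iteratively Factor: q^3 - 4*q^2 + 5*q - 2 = (q - 2)*(q^2 - 2*q + 1) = (q - 2)*(q - 1)*(q - 1)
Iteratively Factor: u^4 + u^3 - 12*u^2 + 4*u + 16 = (u - 2)*(u^3 + 3*u^2 - 6*u - 8) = (u - 2)*(u + 4)*(u^2 - u - 2) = (u - 2)^2*(u + 4)*(u + 1)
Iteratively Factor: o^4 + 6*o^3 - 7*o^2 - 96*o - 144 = (o + 3)*(o^3 + 3*o^2 - 16*o - 48) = (o + 3)^2*(o^2 - 16) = (o - 4)*(o + 3)^2*(o + 4)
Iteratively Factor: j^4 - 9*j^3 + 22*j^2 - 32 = (j - 4)*(j^3 - 5*j^2 + 2*j + 8) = (j - 4)*(j + 1)*(j^2 - 6*j + 8) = (j - 4)^2*(j + 1)*(j - 2)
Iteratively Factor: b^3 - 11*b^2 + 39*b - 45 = (b - 3)*(b^2 - 8*b + 15) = (b - 5)*(b - 3)*(b - 3)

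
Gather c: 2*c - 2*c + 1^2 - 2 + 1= 0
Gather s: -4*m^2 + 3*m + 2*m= -4*m^2 + 5*m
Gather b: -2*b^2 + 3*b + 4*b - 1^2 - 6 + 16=-2*b^2 + 7*b + 9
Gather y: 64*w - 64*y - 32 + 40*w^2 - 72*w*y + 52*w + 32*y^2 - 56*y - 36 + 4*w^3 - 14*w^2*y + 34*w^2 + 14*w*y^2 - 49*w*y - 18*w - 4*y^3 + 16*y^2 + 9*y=4*w^3 + 74*w^2 + 98*w - 4*y^3 + y^2*(14*w + 48) + y*(-14*w^2 - 121*w - 111) - 68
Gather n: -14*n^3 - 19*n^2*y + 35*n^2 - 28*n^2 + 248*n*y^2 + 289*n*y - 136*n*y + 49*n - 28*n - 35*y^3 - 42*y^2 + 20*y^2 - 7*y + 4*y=-14*n^3 + n^2*(7 - 19*y) + n*(248*y^2 + 153*y + 21) - 35*y^3 - 22*y^2 - 3*y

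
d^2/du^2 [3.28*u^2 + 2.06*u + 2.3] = 6.56000000000000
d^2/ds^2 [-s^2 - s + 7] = -2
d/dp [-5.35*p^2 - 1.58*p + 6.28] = -10.7*p - 1.58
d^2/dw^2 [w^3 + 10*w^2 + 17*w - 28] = 6*w + 20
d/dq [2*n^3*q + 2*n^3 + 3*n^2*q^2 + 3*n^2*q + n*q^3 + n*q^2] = n*(2*n^2 + 6*n*q + 3*n + 3*q^2 + 2*q)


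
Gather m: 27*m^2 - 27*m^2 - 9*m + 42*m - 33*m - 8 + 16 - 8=0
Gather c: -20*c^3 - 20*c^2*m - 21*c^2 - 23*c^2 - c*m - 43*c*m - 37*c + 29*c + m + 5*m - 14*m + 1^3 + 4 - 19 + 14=-20*c^3 + c^2*(-20*m - 44) + c*(-44*m - 8) - 8*m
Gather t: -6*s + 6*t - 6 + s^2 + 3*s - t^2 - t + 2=s^2 - 3*s - t^2 + 5*t - 4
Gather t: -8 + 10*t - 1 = 10*t - 9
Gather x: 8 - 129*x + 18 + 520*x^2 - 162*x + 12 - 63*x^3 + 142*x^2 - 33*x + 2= -63*x^3 + 662*x^2 - 324*x + 40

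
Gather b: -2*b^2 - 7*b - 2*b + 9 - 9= -2*b^2 - 9*b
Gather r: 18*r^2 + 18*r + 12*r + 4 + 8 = 18*r^2 + 30*r + 12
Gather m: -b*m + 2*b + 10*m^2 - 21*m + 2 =2*b + 10*m^2 + m*(-b - 21) + 2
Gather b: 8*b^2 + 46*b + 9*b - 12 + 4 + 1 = 8*b^2 + 55*b - 7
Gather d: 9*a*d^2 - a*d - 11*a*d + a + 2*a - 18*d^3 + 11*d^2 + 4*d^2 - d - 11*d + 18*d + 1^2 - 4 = 3*a - 18*d^3 + d^2*(9*a + 15) + d*(6 - 12*a) - 3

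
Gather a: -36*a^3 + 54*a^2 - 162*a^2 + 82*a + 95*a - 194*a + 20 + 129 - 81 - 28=-36*a^3 - 108*a^2 - 17*a + 40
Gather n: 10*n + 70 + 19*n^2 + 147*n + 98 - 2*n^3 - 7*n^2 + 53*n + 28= -2*n^3 + 12*n^2 + 210*n + 196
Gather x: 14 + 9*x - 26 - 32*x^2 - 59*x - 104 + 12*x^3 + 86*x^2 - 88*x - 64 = 12*x^3 + 54*x^2 - 138*x - 180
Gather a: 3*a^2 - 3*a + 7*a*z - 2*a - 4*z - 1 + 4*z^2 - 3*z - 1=3*a^2 + a*(7*z - 5) + 4*z^2 - 7*z - 2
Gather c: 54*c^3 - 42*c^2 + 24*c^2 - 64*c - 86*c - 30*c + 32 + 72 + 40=54*c^3 - 18*c^2 - 180*c + 144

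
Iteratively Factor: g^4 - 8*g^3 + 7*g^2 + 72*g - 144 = (g - 4)*(g^3 - 4*g^2 - 9*g + 36) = (g - 4)*(g + 3)*(g^2 - 7*g + 12) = (g - 4)^2*(g + 3)*(g - 3)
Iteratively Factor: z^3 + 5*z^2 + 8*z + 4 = (z + 1)*(z^2 + 4*z + 4) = (z + 1)*(z + 2)*(z + 2)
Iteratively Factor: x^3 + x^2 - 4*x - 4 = (x + 1)*(x^2 - 4) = (x + 1)*(x + 2)*(x - 2)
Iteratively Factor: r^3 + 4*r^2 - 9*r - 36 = (r + 4)*(r^2 - 9) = (r - 3)*(r + 4)*(r + 3)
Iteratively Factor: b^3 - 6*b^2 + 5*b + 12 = (b + 1)*(b^2 - 7*b + 12) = (b - 3)*(b + 1)*(b - 4)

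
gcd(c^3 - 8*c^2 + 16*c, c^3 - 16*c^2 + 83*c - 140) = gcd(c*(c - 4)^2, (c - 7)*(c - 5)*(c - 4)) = c - 4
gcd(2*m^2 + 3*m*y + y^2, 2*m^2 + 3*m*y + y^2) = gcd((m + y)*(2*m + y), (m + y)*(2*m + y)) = 2*m^2 + 3*m*y + y^2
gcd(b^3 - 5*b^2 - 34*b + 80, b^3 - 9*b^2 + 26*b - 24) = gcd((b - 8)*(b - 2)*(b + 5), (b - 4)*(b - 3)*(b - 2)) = b - 2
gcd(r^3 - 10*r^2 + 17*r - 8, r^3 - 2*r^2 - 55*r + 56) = r^2 - 9*r + 8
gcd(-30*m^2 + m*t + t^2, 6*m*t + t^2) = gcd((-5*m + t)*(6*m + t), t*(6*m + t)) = 6*m + t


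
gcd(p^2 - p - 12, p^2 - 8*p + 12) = 1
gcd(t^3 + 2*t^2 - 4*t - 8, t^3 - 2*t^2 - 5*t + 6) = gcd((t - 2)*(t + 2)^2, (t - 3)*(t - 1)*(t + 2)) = t + 2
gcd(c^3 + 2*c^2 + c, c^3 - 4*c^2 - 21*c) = c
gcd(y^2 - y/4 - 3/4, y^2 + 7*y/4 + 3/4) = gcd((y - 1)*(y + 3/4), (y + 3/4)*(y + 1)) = y + 3/4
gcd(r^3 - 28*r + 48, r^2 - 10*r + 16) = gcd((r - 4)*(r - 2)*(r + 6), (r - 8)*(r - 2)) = r - 2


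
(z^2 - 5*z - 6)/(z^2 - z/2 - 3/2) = 2*(z - 6)/(2*z - 3)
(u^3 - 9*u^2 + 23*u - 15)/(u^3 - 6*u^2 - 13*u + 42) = (u^3 - 9*u^2 + 23*u - 15)/(u^3 - 6*u^2 - 13*u + 42)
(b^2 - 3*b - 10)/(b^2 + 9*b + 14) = (b - 5)/(b + 7)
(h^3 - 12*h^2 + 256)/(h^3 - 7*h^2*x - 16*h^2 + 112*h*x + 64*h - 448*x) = (-h - 4)/(-h + 7*x)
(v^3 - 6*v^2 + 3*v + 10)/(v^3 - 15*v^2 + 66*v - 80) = (v + 1)/(v - 8)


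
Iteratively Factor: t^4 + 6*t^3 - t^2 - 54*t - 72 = (t + 3)*(t^3 + 3*t^2 - 10*t - 24) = (t + 3)*(t + 4)*(t^2 - t - 6) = (t - 3)*(t + 3)*(t + 4)*(t + 2)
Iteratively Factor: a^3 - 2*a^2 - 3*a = (a + 1)*(a^2 - 3*a) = a*(a + 1)*(a - 3)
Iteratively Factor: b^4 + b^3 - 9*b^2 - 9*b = (b + 3)*(b^3 - 2*b^2 - 3*b) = b*(b + 3)*(b^2 - 2*b - 3) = b*(b + 1)*(b + 3)*(b - 3)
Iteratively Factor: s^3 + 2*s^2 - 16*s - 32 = (s + 4)*(s^2 - 2*s - 8) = (s - 4)*(s + 4)*(s + 2)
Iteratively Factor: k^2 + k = (k)*(k + 1)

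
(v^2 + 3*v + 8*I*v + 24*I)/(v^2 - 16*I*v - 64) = (v^2 + v*(3 + 8*I) + 24*I)/(v^2 - 16*I*v - 64)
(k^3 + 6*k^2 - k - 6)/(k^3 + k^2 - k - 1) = (k + 6)/(k + 1)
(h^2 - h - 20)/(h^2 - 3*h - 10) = (h + 4)/(h + 2)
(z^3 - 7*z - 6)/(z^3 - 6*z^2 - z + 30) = (z + 1)/(z - 5)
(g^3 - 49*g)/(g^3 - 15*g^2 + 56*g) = (g + 7)/(g - 8)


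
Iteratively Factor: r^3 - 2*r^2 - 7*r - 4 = (r + 1)*(r^2 - 3*r - 4) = (r + 1)^2*(r - 4)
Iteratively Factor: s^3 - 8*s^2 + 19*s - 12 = (s - 4)*(s^2 - 4*s + 3) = (s - 4)*(s - 1)*(s - 3)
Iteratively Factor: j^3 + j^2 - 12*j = (j + 4)*(j^2 - 3*j) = (j - 3)*(j + 4)*(j)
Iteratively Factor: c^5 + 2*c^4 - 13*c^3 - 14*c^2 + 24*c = (c + 2)*(c^4 - 13*c^2 + 12*c) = (c + 2)*(c + 4)*(c^3 - 4*c^2 + 3*c) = c*(c + 2)*(c + 4)*(c^2 - 4*c + 3) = c*(c - 3)*(c + 2)*(c + 4)*(c - 1)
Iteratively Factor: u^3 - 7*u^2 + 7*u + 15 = (u - 5)*(u^2 - 2*u - 3) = (u - 5)*(u + 1)*(u - 3)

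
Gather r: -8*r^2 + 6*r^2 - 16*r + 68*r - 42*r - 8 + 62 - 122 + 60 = -2*r^2 + 10*r - 8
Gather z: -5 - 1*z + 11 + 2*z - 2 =z + 4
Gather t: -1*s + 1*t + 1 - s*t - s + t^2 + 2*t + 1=-2*s + t^2 + t*(3 - s) + 2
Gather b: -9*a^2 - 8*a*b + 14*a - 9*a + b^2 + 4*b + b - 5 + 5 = -9*a^2 + 5*a + b^2 + b*(5 - 8*a)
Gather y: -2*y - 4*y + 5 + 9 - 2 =12 - 6*y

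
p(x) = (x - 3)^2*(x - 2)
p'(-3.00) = 96.00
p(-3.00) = -180.00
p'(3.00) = 0.00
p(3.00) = 0.00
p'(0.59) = 12.60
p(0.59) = -8.19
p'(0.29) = 16.61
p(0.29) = -12.56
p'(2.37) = -0.07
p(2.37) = 0.15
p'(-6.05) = 227.61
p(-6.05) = -659.32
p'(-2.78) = 88.67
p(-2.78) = -159.69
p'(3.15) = 0.37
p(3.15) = 0.03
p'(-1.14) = 43.14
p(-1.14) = -53.82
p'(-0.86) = 36.98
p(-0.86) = -42.61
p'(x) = (x - 3)^2 + (x - 2)*(2*x - 6) = (x - 3)*(3*x - 7)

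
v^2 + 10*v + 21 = (v + 3)*(v + 7)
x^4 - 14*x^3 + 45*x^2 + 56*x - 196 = (x - 7)^2*(x - 2)*(x + 2)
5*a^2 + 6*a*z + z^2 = (a + z)*(5*a + z)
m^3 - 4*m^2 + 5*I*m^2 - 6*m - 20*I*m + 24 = (m - 4)*(m + 2*I)*(m + 3*I)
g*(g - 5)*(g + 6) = g^3 + g^2 - 30*g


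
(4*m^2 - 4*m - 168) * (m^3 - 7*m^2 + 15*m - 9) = 4*m^5 - 32*m^4 - 80*m^3 + 1080*m^2 - 2484*m + 1512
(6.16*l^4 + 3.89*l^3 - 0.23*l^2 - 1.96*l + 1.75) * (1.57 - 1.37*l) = -8.4392*l^5 + 4.3419*l^4 + 6.4224*l^3 + 2.3241*l^2 - 5.4747*l + 2.7475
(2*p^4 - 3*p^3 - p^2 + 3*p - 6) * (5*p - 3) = 10*p^5 - 21*p^4 + 4*p^3 + 18*p^2 - 39*p + 18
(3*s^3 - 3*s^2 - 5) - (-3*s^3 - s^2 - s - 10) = 6*s^3 - 2*s^2 + s + 5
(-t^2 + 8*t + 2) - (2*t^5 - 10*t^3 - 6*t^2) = -2*t^5 + 10*t^3 + 5*t^2 + 8*t + 2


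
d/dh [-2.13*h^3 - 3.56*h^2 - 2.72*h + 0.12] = -6.39*h^2 - 7.12*h - 2.72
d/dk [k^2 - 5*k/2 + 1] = 2*k - 5/2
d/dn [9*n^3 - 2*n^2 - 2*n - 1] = 27*n^2 - 4*n - 2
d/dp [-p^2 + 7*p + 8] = 7 - 2*p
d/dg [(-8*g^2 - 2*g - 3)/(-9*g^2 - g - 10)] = (-10*g^2 + 106*g + 17)/(81*g^4 + 18*g^3 + 181*g^2 + 20*g + 100)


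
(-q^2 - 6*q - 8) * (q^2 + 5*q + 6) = -q^4 - 11*q^3 - 44*q^2 - 76*q - 48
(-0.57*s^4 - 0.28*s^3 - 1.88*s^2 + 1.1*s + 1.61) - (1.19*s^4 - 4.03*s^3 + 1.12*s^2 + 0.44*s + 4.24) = -1.76*s^4 + 3.75*s^3 - 3.0*s^2 + 0.66*s - 2.63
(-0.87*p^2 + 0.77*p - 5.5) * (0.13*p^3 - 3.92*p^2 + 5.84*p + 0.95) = -0.1131*p^5 + 3.5105*p^4 - 8.8142*p^3 + 25.2303*p^2 - 31.3885*p - 5.225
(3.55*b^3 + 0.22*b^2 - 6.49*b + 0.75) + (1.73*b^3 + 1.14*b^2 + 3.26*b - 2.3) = 5.28*b^3 + 1.36*b^2 - 3.23*b - 1.55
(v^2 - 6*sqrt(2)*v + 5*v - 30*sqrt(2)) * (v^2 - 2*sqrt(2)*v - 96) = v^4 - 8*sqrt(2)*v^3 + 5*v^3 - 72*v^2 - 40*sqrt(2)*v^2 - 360*v + 576*sqrt(2)*v + 2880*sqrt(2)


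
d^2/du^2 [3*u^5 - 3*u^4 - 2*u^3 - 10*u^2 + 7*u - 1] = 60*u^3 - 36*u^2 - 12*u - 20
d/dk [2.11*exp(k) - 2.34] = 2.11*exp(k)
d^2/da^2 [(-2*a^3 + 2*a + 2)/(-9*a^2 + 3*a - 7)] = 12*(-45*a^3 - 102*a^2 + 139*a + 11)/(729*a^6 - 729*a^5 + 1944*a^4 - 1161*a^3 + 1512*a^2 - 441*a + 343)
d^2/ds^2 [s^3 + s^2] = 6*s + 2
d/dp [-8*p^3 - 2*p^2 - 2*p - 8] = -24*p^2 - 4*p - 2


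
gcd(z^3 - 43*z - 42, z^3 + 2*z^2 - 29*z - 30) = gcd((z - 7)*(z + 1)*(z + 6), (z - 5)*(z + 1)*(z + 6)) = z^2 + 7*z + 6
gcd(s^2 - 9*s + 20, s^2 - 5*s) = s - 5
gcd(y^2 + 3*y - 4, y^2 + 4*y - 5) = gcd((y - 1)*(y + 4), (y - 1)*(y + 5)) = y - 1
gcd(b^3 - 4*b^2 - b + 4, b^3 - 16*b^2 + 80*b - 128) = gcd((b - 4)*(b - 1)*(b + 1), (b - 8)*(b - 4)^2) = b - 4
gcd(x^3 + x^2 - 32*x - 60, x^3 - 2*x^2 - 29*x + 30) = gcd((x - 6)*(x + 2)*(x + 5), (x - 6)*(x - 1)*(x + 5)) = x^2 - x - 30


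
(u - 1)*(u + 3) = u^2 + 2*u - 3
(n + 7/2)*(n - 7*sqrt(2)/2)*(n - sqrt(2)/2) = n^3 - 4*sqrt(2)*n^2 + 7*n^2/2 - 14*sqrt(2)*n + 7*n/2 + 49/4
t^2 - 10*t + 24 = (t - 6)*(t - 4)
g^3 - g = g*(g - 1)*(g + 1)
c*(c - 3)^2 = c^3 - 6*c^2 + 9*c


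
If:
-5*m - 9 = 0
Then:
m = -9/5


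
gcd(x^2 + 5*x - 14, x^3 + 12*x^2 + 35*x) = x + 7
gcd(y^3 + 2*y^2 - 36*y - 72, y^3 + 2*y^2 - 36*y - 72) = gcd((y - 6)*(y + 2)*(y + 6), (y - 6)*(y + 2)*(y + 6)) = y^3 + 2*y^2 - 36*y - 72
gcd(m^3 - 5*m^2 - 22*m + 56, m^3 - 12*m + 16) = m^2 + 2*m - 8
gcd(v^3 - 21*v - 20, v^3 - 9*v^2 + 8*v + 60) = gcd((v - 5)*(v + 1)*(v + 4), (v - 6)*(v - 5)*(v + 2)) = v - 5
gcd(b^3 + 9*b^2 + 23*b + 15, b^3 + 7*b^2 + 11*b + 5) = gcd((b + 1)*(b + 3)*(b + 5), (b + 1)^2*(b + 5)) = b^2 + 6*b + 5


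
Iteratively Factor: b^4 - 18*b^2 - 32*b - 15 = (b + 3)*(b^3 - 3*b^2 - 9*b - 5) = (b - 5)*(b + 3)*(b^2 + 2*b + 1) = (b - 5)*(b + 1)*(b + 3)*(b + 1)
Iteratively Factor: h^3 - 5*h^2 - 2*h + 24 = (h + 2)*(h^2 - 7*h + 12) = (h - 4)*(h + 2)*(h - 3)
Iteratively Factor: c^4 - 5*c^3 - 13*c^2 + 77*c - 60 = (c - 1)*(c^3 - 4*c^2 - 17*c + 60) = (c - 1)*(c + 4)*(c^2 - 8*c + 15) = (c - 3)*(c - 1)*(c + 4)*(c - 5)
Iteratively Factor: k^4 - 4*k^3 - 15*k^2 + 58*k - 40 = (k - 2)*(k^3 - 2*k^2 - 19*k + 20) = (k - 5)*(k - 2)*(k^2 + 3*k - 4) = (k - 5)*(k - 2)*(k + 4)*(k - 1)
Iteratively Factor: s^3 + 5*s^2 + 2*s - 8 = (s - 1)*(s^2 + 6*s + 8) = (s - 1)*(s + 2)*(s + 4)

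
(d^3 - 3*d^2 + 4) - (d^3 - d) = -3*d^2 + d + 4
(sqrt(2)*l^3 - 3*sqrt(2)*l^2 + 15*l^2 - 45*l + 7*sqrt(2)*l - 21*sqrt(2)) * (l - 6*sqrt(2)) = sqrt(2)*l^4 - 3*sqrt(2)*l^3 + 3*l^3 - 83*sqrt(2)*l^2 - 9*l^2 - 84*l + 249*sqrt(2)*l + 252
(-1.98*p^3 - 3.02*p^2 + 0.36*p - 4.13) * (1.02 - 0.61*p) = 1.2078*p^4 - 0.1774*p^3 - 3.3*p^2 + 2.8865*p - 4.2126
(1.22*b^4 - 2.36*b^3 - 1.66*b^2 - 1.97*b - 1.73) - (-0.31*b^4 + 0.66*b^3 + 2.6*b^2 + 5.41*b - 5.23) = 1.53*b^4 - 3.02*b^3 - 4.26*b^2 - 7.38*b + 3.5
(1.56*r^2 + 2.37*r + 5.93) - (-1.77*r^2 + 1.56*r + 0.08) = 3.33*r^2 + 0.81*r + 5.85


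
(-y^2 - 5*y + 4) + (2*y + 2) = -y^2 - 3*y + 6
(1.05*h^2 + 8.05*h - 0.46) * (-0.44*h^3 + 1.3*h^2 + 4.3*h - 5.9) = -0.462*h^5 - 2.177*h^4 + 15.1824*h^3 + 27.822*h^2 - 49.473*h + 2.714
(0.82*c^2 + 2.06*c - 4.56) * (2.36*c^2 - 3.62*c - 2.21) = 1.9352*c^4 + 1.8932*c^3 - 20.031*c^2 + 11.9546*c + 10.0776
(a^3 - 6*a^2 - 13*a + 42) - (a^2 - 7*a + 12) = a^3 - 7*a^2 - 6*a + 30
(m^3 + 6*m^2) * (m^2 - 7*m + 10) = m^5 - m^4 - 32*m^3 + 60*m^2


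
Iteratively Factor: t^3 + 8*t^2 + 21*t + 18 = (t + 3)*(t^2 + 5*t + 6) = (t + 3)^2*(t + 2)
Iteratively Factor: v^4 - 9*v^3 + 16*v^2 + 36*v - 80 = (v - 5)*(v^3 - 4*v^2 - 4*v + 16) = (v - 5)*(v + 2)*(v^2 - 6*v + 8) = (v - 5)*(v - 2)*(v + 2)*(v - 4)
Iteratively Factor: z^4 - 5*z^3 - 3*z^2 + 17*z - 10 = (z + 2)*(z^3 - 7*z^2 + 11*z - 5) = (z - 1)*(z + 2)*(z^2 - 6*z + 5) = (z - 1)^2*(z + 2)*(z - 5)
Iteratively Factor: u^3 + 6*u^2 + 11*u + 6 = (u + 3)*(u^2 + 3*u + 2) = (u + 1)*(u + 3)*(u + 2)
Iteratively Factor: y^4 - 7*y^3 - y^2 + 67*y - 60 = (y - 1)*(y^3 - 6*y^2 - 7*y + 60) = (y - 4)*(y - 1)*(y^2 - 2*y - 15) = (y - 4)*(y - 1)*(y + 3)*(y - 5)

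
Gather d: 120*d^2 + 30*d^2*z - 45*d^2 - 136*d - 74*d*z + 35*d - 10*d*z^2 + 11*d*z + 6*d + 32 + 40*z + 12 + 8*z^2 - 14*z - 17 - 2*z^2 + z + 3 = d^2*(30*z + 75) + d*(-10*z^2 - 63*z - 95) + 6*z^2 + 27*z + 30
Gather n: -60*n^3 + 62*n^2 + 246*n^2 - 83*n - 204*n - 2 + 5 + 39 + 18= -60*n^3 + 308*n^2 - 287*n + 60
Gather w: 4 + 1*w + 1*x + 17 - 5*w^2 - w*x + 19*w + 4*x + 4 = -5*w^2 + w*(20 - x) + 5*x + 25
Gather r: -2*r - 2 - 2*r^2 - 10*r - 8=-2*r^2 - 12*r - 10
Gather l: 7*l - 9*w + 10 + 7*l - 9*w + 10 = 14*l - 18*w + 20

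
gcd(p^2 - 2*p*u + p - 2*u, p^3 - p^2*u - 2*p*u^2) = p - 2*u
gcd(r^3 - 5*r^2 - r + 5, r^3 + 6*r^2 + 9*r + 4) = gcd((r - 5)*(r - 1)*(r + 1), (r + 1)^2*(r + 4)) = r + 1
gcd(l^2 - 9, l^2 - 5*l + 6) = l - 3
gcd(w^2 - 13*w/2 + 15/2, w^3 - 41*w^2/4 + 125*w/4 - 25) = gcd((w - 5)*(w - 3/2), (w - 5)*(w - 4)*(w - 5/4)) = w - 5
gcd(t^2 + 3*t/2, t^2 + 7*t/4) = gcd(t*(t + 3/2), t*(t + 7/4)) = t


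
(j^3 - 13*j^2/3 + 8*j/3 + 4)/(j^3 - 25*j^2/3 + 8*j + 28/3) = (j - 3)/(j - 7)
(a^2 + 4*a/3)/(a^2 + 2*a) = (a + 4/3)/(a + 2)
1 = 1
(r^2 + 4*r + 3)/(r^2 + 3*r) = (r + 1)/r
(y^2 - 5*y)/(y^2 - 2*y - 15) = y/(y + 3)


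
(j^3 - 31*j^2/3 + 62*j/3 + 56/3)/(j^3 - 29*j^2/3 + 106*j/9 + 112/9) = 3*(j^2 - 11*j + 28)/(3*j^2 - 31*j + 56)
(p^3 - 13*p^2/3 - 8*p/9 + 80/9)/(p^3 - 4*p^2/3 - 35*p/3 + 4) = (9*p^2 - 3*p - 20)/(3*(3*p^2 + 8*p - 3))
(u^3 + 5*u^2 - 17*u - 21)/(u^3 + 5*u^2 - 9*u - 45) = (u^2 + 8*u + 7)/(u^2 + 8*u + 15)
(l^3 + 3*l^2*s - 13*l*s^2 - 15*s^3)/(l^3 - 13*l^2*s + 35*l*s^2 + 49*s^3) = (l^2 + 2*l*s - 15*s^2)/(l^2 - 14*l*s + 49*s^2)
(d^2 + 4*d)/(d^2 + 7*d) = (d + 4)/(d + 7)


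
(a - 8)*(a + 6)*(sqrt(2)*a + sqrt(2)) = sqrt(2)*a^3 - sqrt(2)*a^2 - 50*sqrt(2)*a - 48*sqrt(2)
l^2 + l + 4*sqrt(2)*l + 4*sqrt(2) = (l + 1)*(l + 4*sqrt(2))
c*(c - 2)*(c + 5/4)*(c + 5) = c^4 + 17*c^3/4 - 25*c^2/4 - 25*c/2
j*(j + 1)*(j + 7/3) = j^3 + 10*j^2/3 + 7*j/3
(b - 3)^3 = b^3 - 9*b^2 + 27*b - 27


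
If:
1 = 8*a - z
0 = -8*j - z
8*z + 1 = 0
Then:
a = 7/64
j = 1/64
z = -1/8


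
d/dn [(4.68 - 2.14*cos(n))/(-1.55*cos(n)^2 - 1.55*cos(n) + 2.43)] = (3.317*cos(n)^2 - 14.508*cos(n) - 2.0538)*sin(n)/(2.4025*cos(n)^4 + 4.805*cos(n)^3 - 5.1305*cos(n)^2 - 7.533*cos(n) + 5.9049)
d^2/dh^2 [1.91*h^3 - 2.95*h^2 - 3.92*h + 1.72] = 11.46*h - 5.9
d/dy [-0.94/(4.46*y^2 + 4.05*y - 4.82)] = (8.3848*y + 3.807)/(4.46*y^2 + 4.05*y - 4.82)^2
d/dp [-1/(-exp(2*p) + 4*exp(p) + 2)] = 2*(2 - exp(p))*exp(p)/(-exp(2*p) + 4*exp(p) + 2)^2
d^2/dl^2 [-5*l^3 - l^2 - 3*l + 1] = -30*l - 2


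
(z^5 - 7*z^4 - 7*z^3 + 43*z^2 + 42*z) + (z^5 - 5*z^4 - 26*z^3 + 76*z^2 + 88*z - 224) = 2*z^5 - 12*z^4 - 33*z^3 + 119*z^2 + 130*z - 224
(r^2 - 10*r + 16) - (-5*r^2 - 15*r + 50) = 6*r^2 + 5*r - 34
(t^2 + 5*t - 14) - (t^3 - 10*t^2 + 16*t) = -t^3 + 11*t^2 - 11*t - 14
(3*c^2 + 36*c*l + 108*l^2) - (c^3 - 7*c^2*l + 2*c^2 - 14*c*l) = -c^3 + 7*c^2*l + c^2 + 50*c*l + 108*l^2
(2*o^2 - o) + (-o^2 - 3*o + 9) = o^2 - 4*o + 9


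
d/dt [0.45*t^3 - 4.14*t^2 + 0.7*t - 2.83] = 1.35*t^2 - 8.28*t + 0.7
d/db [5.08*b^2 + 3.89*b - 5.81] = 10.16*b + 3.89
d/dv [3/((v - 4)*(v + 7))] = 3*(-2*v - 3)/(v^4 + 6*v^3 - 47*v^2 - 168*v + 784)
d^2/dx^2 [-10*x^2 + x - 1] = -20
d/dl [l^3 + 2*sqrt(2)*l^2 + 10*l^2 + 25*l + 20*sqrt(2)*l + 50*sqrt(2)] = 3*l^2 + 4*sqrt(2)*l + 20*l + 25 + 20*sqrt(2)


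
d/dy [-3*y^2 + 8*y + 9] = 8 - 6*y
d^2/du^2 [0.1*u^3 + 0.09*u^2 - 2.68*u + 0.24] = 0.6*u + 0.18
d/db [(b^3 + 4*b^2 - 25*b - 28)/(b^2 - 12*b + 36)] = (b^3 - 18*b^2 - 23*b + 206)/(b^3 - 18*b^2 + 108*b - 216)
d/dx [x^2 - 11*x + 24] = 2*x - 11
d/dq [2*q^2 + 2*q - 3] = 4*q + 2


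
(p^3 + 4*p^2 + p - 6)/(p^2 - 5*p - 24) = (p^2 + p - 2)/(p - 8)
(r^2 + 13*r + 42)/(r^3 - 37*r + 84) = (r + 6)/(r^2 - 7*r + 12)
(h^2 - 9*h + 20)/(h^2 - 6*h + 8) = (h - 5)/(h - 2)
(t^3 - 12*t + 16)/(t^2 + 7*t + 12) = (t^2 - 4*t + 4)/(t + 3)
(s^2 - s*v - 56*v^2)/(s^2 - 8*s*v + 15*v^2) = (s^2 - s*v - 56*v^2)/(s^2 - 8*s*v + 15*v^2)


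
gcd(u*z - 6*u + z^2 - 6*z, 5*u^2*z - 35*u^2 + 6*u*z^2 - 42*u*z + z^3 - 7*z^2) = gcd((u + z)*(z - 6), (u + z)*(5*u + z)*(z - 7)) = u + z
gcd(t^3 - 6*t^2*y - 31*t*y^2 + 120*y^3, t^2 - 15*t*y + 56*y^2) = -t + 8*y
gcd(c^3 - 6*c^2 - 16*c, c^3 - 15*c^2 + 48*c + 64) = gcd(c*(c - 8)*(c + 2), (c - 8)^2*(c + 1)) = c - 8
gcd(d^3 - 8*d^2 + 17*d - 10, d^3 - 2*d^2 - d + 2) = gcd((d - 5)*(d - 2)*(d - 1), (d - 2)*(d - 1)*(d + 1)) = d^2 - 3*d + 2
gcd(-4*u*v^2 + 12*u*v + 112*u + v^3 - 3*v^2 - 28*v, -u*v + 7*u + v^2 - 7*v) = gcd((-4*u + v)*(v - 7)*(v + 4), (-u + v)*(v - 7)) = v - 7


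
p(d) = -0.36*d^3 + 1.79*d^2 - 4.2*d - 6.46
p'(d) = -1.08*d^2 + 3.58*d - 4.2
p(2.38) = -11.17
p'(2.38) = -1.80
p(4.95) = -27.05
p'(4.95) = -12.94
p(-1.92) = 10.75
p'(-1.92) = -15.05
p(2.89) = -12.34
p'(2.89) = -2.87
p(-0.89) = -1.05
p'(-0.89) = -8.24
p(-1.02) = 0.07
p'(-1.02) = -8.98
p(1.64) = -10.12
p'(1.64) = -1.23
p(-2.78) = 26.78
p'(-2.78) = -22.50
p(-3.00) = 31.97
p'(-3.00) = -24.66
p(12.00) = -421.18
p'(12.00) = -116.76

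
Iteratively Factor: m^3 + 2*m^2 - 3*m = (m)*(m^2 + 2*m - 3) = m*(m - 1)*(m + 3)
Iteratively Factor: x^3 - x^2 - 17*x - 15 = (x + 3)*(x^2 - 4*x - 5) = (x - 5)*(x + 3)*(x + 1)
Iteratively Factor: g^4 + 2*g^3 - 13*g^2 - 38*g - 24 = (g + 3)*(g^3 - g^2 - 10*g - 8) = (g - 4)*(g + 3)*(g^2 + 3*g + 2) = (g - 4)*(g + 1)*(g + 3)*(g + 2)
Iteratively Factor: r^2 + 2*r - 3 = (r + 3)*(r - 1)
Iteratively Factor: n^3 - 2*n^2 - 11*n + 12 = (n - 4)*(n^2 + 2*n - 3) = (n - 4)*(n - 1)*(n + 3)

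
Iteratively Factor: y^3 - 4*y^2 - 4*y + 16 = (y - 2)*(y^2 - 2*y - 8) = (y - 4)*(y - 2)*(y + 2)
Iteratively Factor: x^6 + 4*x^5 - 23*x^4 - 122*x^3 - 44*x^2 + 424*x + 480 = (x + 2)*(x^5 + 2*x^4 - 27*x^3 - 68*x^2 + 92*x + 240) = (x + 2)*(x + 3)*(x^4 - x^3 - 24*x^2 + 4*x + 80) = (x - 5)*(x + 2)*(x + 3)*(x^3 + 4*x^2 - 4*x - 16) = (x - 5)*(x + 2)*(x + 3)*(x + 4)*(x^2 - 4) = (x - 5)*(x - 2)*(x + 2)*(x + 3)*(x + 4)*(x + 2)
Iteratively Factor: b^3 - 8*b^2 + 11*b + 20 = (b - 5)*(b^2 - 3*b - 4) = (b - 5)*(b + 1)*(b - 4)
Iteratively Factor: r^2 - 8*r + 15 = (r - 3)*(r - 5)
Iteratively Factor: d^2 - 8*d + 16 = (d - 4)*(d - 4)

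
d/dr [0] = 0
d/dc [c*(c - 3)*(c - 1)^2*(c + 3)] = 5*c^4 - 8*c^3 - 24*c^2 + 36*c - 9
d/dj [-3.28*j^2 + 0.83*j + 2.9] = 0.83 - 6.56*j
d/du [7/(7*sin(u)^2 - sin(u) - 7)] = 7*(1 - 14*sin(u))*cos(u)/(sin(u) + 7*cos(u)^2)^2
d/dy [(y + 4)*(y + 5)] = 2*y + 9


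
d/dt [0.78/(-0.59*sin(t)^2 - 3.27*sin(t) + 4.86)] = (0.9204*sin(t) + 2.5506)*cos(t)/(0.59*sin(t)^2 + 3.27*sin(t) - 4.86)^2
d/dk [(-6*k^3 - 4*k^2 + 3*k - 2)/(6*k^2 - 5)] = (-36*k^4 + 72*k^2 + 64*k - 15)/(36*k^4 - 60*k^2 + 25)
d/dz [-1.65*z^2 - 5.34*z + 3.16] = -3.3*z - 5.34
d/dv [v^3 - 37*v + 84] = 3*v^2 - 37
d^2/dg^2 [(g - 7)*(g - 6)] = 2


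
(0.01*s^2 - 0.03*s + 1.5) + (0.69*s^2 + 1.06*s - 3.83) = 0.7*s^2 + 1.03*s - 2.33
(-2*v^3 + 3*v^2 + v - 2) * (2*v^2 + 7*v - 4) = -4*v^5 - 8*v^4 + 31*v^3 - 9*v^2 - 18*v + 8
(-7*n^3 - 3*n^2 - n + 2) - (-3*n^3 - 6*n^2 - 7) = -4*n^3 + 3*n^2 - n + 9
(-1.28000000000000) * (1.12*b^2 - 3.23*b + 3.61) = -1.4336*b^2 + 4.1344*b - 4.6208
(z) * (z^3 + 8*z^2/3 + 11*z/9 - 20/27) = z^4 + 8*z^3/3 + 11*z^2/9 - 20*z/27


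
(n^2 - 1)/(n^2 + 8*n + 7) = (n - 1)/(n + 7)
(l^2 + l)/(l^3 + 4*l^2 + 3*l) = 1/(l + 3)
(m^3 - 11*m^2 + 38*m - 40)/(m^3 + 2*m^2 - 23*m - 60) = (m^2 - 6*m + 8)/(m^2 + 7*m + 12)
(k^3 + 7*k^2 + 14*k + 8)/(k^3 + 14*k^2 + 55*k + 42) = (k^2 + 6*k + 8)/(k^2 + 13*k + 42)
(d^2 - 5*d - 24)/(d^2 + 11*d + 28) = (d^2 - 5*d - 24)/(d^2 + 11*d + 28)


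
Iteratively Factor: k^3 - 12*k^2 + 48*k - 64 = (k - 4)*(k^2 - 8*k + 16) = (k - 4)^2*(k - 4)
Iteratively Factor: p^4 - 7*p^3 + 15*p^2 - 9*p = (p)*(p^3 - 7*p^2 + 15*p - 9) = p*(p - 3)*(p^2 - 4*p + 3) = p*(p - 3)*(p - 1)*(p - 3)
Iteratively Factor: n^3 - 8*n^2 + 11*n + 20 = (n + 1)*(n^2 - 9*n + 20) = (n - 4)*(n + 1)*(n - 5)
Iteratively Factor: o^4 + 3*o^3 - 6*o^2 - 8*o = (o)*(o^3 + 3*o^2 - 6*o - 8) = o*(o - 2)*(o^2 + 5*o + 4) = o*(o - 2)*(o + 1)*(o + 4)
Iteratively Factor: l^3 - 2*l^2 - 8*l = (l - 4)*(l^2 + 2*l) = l*(l - 4)*(l + 2)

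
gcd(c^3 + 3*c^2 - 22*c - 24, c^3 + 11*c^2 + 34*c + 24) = c^2 + 7*c + 6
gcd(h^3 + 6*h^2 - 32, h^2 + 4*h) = h + 4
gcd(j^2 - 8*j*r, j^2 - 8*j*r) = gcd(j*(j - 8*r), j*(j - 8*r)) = -j^2 + 8*j*r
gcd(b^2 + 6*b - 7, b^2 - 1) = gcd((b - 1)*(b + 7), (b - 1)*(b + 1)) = b - 1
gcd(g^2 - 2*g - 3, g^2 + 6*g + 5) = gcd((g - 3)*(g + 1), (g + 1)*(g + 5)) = g + 1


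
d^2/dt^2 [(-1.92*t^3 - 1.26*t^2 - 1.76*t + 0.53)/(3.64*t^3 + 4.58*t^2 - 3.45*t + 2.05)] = (-5.6843418860808e-14*t^7 + 30.6284159999996*t^6 - 284.583936*t^5 - 14.7944159999998*t^4 + 105.490008*t^3 + 336.823992*t^2 - 23.2413*t - 32.82119)/(48.228544*t^9 + 182.049504*t^8 + 91.928928*t^7 - 167.536888*t^6 + 117.92532*t^5 + 138.08181*t^4 - 189.524625*t^3 + 130.942725*t^2 - 43.495875*t + 8.615125)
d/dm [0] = 0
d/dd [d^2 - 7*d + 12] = 2*d - 7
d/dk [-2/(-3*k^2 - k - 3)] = 2*(-6*k - 1)/(3*k^2 + k + 3)^2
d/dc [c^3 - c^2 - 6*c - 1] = 3*c^2 - 2*c - 6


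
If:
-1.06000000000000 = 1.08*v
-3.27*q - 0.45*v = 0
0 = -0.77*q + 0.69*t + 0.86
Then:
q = 0.14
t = -1.10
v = -0.98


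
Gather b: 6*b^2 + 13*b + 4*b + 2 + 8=6*b^2 + 17*b + 10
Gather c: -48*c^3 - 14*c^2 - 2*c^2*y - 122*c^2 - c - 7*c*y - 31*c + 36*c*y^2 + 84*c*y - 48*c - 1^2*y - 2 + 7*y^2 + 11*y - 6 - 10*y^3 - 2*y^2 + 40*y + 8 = -48*c^3 + c^2*(-2*y - 136) + c*(36*y^2 + 77*y - 80) - 10*y^3 + 5*y^2 + 50*y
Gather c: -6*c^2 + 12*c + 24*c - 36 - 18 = -6*c^2 + 36*c - 54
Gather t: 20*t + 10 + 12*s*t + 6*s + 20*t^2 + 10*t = 6*s + 20*t^2 + t*(12*s + 30) + 10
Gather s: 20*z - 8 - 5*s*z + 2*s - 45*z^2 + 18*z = s*(2 - 5*z) - 45*z^2 + 38*z - 8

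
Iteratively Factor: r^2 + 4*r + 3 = (r + 3)*(r + 1)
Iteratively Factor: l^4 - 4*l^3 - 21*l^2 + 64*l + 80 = (l + 4)*(l^3 - 8*l^2 + 11*l + 20) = (l - 5)*(l + 4)*(l^2 - 3*l - 4) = (l - 5)*(l - 4)*(l + 4)*(l + 1)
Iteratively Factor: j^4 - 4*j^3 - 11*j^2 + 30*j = (j - 2)*(j^3 - 2*j^2 - 15*j) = (j - 5)*(j - 2)*(j^2 + 3*j) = (j - 5)*(j - 2)*(j + 3)*(j)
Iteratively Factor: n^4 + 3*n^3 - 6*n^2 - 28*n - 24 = (n + 2)*(n^3 + n^2 - 8*n - 12) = (n + 2)^2*(n^2 - n - 6) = (n + 2)^3*(n - 3)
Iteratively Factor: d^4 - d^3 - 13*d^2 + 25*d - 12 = (d + 4)*(d^3 - 5*d^2 + 7*d - 3) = (d - 1)*(d + 4)*(d^2 - 4*d + 3) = (d - 3)*(d - 1)*(d + 4)*(d - 1)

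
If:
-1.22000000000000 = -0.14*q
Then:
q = 8.71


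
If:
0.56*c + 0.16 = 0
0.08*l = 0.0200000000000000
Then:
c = -0.29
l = 0.25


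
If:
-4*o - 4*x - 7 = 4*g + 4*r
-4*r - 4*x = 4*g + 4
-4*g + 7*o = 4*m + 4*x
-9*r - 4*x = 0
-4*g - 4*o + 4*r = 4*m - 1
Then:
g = 21/16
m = 123/80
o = -3/4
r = 37/20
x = -333/80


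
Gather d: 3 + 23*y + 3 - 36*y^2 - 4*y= -36*y^2 + 19*y + 6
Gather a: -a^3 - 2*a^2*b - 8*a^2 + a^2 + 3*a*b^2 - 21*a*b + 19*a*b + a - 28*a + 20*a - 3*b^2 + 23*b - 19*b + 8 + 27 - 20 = -a^3 + a^2*(-2*b - 7) + a*(3*b^2 - 2*b - 7) - 3*b^2 + 4*b + 15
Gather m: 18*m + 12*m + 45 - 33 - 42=30*m - 30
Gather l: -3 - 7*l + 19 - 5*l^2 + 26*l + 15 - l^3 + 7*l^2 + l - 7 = -l^3 + 2*l^2 + 20*l + 24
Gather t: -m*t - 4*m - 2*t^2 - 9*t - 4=-4*m - 2*t^2 + t*(-m - 9) - 4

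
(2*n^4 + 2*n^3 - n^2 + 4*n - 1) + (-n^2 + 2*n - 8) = 2*n^4 + 2*n^3 - 2*n^2 + 6*n - 9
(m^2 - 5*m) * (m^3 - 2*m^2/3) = m^5 - 17*m^4/3 + 10*m^3/3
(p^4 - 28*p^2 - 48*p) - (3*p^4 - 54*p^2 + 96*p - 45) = -2*p^4 + 26*p^2 - 144*p + 45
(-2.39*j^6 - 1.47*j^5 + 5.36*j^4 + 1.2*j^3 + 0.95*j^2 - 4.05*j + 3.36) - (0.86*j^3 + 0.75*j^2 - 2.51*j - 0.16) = -2.39*j^6 - 1.47*j^5 + 5.36*j^4 + 0.34*j^3 + 0.2*j^2 - 1.54*j + 3.52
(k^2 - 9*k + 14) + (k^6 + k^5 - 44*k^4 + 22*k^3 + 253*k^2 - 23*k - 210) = k^6 + k^5 - 44*k^4 + 22*k^3 + 254*k^2 - 32*k - 196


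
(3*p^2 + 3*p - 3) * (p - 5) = 3*p^3 - 12*p^2 - 18*p + 15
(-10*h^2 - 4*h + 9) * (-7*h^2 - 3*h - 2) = 70*h^4 + 58*h^3 - 31*h^2 - 19*h - 18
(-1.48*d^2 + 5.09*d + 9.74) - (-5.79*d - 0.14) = -1.48*d^2 + 10.88*d + 9.88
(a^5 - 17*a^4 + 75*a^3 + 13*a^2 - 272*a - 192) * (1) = a^5 - 17*a^4 + 75*a^3 + 13*a^2 - 272*a - 192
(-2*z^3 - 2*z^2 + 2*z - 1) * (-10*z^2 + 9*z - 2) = 20*z^5 + 2*z^4 - 34*z^3 + 32*z^2 - 13*z + 2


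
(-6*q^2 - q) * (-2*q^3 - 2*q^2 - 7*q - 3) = 12*q^5 + 14*q^4 + 44*q^3 + 25*q^2 + 3*q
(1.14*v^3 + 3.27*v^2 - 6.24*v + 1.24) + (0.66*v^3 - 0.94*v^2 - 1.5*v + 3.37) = 1.8*v^3 + 2.33*v^2 - 7.74*v + 4.61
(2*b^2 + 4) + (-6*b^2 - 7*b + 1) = -4*b^2 - 7*b + 5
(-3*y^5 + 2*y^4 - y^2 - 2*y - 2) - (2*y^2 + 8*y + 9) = -3*y^5 + 2*y^4 - 3*y^2 - 10*y - 11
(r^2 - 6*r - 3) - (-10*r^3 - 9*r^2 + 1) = 10*r^3 + 10*r^2 - 6*r - 4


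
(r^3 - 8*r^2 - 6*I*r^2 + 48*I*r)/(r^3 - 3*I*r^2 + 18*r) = (r - 8)/(r + 3*I)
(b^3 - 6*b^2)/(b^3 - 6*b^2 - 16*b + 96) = b^2/(b^2 - 16)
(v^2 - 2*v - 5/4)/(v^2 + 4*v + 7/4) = (2*v - 5)/(2*v + 7)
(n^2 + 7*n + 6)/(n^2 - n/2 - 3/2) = 2*(n + 6)/(2*n - 3)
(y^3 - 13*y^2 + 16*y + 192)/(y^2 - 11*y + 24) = (y^2 - 5*y - 24)/(y - 3)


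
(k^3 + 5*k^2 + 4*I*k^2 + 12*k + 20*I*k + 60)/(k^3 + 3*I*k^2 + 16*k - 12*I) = (k + 5)/(k - I)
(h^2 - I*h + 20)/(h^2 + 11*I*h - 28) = (h - 5*I)/(h + 7*I)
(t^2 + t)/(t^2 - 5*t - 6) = t/(t - 6)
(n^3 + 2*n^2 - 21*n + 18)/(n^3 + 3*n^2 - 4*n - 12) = (n^3 + 2*n^2 - 21*n + 18)/(n^3 + 3*n^2 - 4*n - 12)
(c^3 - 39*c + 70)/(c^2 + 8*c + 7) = (c^2 - 7*c + 10)/(c + 1)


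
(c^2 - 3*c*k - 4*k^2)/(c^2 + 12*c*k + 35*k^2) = (c^2 - 3*c*k - 4*k^2)/(c^2 + 12*c*k + 35*k^2)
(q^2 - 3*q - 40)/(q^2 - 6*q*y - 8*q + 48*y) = (-q - 5)/(-q + 6*y)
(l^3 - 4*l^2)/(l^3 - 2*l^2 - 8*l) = l/(l + 2)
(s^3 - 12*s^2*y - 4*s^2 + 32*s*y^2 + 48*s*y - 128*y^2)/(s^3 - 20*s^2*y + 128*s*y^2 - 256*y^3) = (4 - s)/(-s + 8*y)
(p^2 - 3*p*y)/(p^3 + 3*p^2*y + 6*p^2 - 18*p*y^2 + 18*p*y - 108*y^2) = p/(p^2 + 6*p*y + 6*p + 36*y)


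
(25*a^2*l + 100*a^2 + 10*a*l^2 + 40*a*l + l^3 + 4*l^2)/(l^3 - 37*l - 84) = (25*a^2 + 10*a*l + l^2)/(l^2 - 4*l - 21)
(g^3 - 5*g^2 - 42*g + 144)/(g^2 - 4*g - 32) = (g^2 + 3*g - 18)/(g + 4)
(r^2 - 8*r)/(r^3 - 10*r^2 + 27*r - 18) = r*(r - 8)/(r^3 - 10*r^2 + 27*r - 18)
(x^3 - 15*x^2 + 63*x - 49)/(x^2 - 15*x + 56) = (x^2 - 8*x + 7)/(x - 8)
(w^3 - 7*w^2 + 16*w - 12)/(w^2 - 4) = (w^2 - 5*w + 6)/(w + 2)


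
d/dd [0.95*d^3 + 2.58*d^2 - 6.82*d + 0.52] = 2.85*d^2 + 5.16*d - 6.82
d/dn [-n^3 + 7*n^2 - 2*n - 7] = -3*n^2 + 14*n - 2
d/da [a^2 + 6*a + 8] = 2*a + 6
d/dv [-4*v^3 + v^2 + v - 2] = -12*v^2 + 2*v + 1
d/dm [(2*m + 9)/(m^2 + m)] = (-2*m^2 - 18*m - 9)/(m^2*(m^2 + 2*m + 1))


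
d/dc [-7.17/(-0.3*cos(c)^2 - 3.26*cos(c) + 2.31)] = (4.302*cos(c) + 23.3742)*sin(c)/(0.3*cos(c)^2 + 3.26*cos(c) - 2.31)^2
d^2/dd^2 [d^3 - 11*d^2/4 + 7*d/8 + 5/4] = 6*d - 11/2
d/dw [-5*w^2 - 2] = -10*w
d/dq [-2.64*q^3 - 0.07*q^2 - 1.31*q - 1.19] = -7.92*q^2 - 0.14*q - 1.31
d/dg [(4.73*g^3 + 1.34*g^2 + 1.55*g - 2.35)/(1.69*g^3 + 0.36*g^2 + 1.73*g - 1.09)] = (-3.5527136788005e-15*g^5 - 0.5618*g^4 + 11.1268*g^3 - 1.7924*g^2 - 1.2292*g + 2.376)/(2.8561*g^6 + 1.2168*g^5 + 5.977*g^4 - 2.4386*g^3 + 2.2081*g^2 - 3.7714*g + 1.1881)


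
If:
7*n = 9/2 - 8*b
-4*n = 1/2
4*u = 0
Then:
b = 43/64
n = -1/8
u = 0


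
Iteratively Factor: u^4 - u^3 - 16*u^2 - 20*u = (u)*(u^3 - u^2 - 16*u - 20) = u*(u - 5)*(u^2 + 4*u + 4) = u*(u - 5)*(u + 2)*(u + 2)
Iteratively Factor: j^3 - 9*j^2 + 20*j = (j)*(j^2 - 9*j + 20) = j*(j - 4)*(j - 5)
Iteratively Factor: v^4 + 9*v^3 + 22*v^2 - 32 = (v + 4)*(v^3 + 5*v^2 + 2*v - 8) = (v - 1)*(v + 4)*(v^2 + 6*v + 8) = (v - 1)*(v + 2)*(v + 4)*(v + 4)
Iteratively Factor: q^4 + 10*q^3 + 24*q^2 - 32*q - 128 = (q + 4)*(q^3 + 6*q^2 - 32) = (q - 2)*(q + 4)*(q^2 + 8*q + 16) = (q - 2)*(q + 4)^2*(q + 4)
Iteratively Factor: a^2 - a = (a - 1)*(a)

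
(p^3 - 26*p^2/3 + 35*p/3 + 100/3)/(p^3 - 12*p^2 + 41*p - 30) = (3*p^2 - 11*p - 20)/(3*(p^2 - 7*p + 6))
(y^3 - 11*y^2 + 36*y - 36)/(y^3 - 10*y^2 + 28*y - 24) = (y - 3)/(y - 2)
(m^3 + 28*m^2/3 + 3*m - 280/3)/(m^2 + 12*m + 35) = m - 8/3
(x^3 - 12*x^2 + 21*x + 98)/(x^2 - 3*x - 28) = (x^2 - 5*x - 14)/(x + 4)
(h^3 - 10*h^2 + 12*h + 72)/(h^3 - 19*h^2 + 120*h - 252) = (h + 2)/(h - 7)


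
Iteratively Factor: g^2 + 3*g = (g)*(g + 3)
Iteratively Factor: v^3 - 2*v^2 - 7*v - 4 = (v + 1)*(v^2 - 3*v - 4) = (v + 1)^2*(v - 4)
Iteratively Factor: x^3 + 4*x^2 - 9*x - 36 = (x + 4)*(x^2 - 9) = (x - 3)*(x + 4)*(x + 3)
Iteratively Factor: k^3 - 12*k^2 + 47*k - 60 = (k - 3)*(k^2 - 9*k + 20) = (k - 4)*(k - 3)*(k - 5)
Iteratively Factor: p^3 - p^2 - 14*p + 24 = (p - 2)*(p^2 + p - 12) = (p - 3)*(p - 2)*(p + 4)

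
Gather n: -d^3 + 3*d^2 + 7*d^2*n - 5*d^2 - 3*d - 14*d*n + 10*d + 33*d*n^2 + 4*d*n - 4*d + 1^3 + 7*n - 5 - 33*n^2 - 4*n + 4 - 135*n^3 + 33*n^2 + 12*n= -d^3 - 2*d^2 + 33*d*n^2 + 3*d - 135*n^3 + n*(7*d^2 - 10*d + 15)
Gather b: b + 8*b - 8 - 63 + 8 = 9*b - 63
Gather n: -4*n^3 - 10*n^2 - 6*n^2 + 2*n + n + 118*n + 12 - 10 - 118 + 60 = -4*n^3 - 16*n^2 + 121*n - 56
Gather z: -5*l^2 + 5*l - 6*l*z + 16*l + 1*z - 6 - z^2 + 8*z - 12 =-5*l^2 + 21*l - z^2 + z*(9 - 6*l) - 18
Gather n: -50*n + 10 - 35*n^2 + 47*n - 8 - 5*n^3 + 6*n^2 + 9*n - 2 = -5*n^3 - 29*n^2 + 6*n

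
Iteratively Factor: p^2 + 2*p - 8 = (p + 4)*(p - 2)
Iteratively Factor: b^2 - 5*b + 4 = (b - 1)*(b - 4)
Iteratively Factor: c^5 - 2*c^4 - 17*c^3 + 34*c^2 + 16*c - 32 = (c + 4)*(c^4 - 6*c^3 + 7*c^2 + 6*c - 8) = (c - 2)*(c + 4)*(c^3 - 4*c^2 - c + 4) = (c - 4)*(c - 2)*(c + 4)*(c^2 - 1) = (c - 4)*(c - 2)*(c - 1)*(c + 4)*(c + 1)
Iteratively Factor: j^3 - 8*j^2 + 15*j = (j - 5)*(j^2 - 3*j) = (j - 5)*(j - 3)*(j)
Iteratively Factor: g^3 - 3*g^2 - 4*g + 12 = (g + 2)*(g^2 - 5*g + 6) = (g - 3)*(g + 2)*(g - 2)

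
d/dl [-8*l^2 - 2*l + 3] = -16*l - 2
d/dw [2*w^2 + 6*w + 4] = 4*w + 6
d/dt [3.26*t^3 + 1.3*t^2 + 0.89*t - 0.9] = 9.78*t^2 + 2.6*t + 0.89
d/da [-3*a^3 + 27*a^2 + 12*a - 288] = -9*a^2 + 54*a + 12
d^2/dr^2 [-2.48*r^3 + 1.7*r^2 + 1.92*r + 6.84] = 3.4 - 14.88*r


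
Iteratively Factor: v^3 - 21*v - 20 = (v - 5)*(v^2 + 5*v + 4) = (v - 5)*(v + 1)*(v + 4)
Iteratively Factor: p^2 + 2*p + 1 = (p + 1)*(p + 1)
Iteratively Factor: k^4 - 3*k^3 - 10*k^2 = (k)*(k^3 - 3*k^2 - 10*k) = k^2*(k^2 - 3*k - 10) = k^2*(k + 2)*(k - 5)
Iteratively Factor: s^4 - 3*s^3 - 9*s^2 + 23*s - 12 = (s + 3)*(s^3 - 6*s^2 + 9*s - 4) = (s - 4)*(s + 3)*(s^2 - 2*s + 1) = (s - 4)*(s - 1)*(s + 3)*(s - 1)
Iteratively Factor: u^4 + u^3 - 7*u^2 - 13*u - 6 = (u + 2)*(u^3 - u^2 - 5*u - 3) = (u + 1)*(u + 2)*(u^2 - 2*u - 3) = (u + 1)^2*(u + 2)*(u - 3)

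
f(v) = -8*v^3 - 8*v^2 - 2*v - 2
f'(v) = -24*v^2 - 16*v - 2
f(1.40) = -42.43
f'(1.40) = -71.44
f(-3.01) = 149.71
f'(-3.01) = -171.28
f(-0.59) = -1.96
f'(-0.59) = -0.91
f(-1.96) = 31.42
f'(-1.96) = -62.84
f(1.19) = -29.19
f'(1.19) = -55.03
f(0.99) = -19.58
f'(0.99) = -41.36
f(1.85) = -83.73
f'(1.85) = -113.74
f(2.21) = -131.84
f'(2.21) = -154.58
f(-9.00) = 5200.00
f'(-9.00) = -1802.00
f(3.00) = -296.00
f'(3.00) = -266.00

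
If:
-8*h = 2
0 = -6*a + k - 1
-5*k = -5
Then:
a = 0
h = -1/4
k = 1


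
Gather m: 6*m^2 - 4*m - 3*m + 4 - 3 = 6*m^2 - 7*m + 1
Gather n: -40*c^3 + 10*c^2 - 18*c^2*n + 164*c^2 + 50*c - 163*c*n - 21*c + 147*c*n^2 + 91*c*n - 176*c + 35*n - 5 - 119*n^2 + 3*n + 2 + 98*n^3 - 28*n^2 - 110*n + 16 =-40*c^3 + 174*c^2 - 147*c + 98*n^3 + n^2*(147*c - 147) + n*(-18*c^2 - 72*c - 72) + 13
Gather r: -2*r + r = -r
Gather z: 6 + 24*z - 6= 24*z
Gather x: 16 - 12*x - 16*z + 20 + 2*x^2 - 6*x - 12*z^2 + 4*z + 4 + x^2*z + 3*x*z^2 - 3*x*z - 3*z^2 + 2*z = x^2*(z + 2) + x*(3*z^2 - 3*z - 18) - 15*z^2 - 10*z + 40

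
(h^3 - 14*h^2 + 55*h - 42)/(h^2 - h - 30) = (h^2 - 8*h + 7)/(h + 5)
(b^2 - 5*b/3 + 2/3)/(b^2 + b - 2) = (b - 2/3)/(b + 2)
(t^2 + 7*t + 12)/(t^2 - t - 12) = (t + 4)/(t - 4)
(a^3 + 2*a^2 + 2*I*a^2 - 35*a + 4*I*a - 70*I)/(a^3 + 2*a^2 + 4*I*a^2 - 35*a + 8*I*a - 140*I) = (a + 2*I)/(a + 4*I)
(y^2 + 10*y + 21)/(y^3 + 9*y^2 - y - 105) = (y + 3)/(y^2 + 2*y - 15)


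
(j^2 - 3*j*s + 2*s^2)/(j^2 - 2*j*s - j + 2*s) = (j - s)/(j - 1)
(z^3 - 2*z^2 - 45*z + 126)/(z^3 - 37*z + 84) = (z - 6)/(z - 4)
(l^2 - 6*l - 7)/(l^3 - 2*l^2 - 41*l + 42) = (l + 1)/(l^2 + 5*l - 6)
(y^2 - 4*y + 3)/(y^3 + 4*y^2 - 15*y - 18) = (y - 1)/(y^2 + 7*y + 6)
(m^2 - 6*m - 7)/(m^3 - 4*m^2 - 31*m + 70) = (m + 1)/(m^2 + 3*m - 10)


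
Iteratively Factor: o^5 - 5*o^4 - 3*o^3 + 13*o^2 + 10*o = (o + 1)*(o^4 - 6*o^3 + 3*o^2 + 10*o) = (o - 5)*(o + 1)*(o^3 - o^2 - 2*o) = (o - 5)*(o - 2)*(o + 1)*(o^2 + o) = (o - 5)*(o - 2)*(o + 1)^2*(o)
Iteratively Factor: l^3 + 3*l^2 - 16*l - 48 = (l - 4)*(l^2 + 7*l + 12) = (l - 4)*(l + 4)*(l + 3)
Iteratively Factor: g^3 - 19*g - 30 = (g + 2)*(g^2 - 2*g - 15) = (g - 5)*(g + 2)*(g + 3)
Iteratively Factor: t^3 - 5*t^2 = (t)*(t^2 - 5*t) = t^2*(t - 5)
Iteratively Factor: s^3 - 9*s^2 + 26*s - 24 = (s - 4)*(s^2 - 5*s + 6) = (s - 4)*(s - 3)*(s - 2)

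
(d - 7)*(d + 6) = d^2 - d - 42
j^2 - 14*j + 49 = (j - 7)^2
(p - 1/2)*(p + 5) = p^2 + 9*p/2 - 5/2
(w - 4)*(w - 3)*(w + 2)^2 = w^4 - 3*w^3 - 12*w^2 + 20*w + 48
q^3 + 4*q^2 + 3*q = q*(q + 1)*(q + 3)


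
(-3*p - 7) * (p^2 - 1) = -3*p^3 - 7*p^2 + 3*p + 7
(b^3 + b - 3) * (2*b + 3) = 2*b^4 + 3*b^3 + 2*b^2 - 3*b - 9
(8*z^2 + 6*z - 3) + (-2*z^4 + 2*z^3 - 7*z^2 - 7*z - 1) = -2*z^4 + 2*z^3 + z^2 - z - 4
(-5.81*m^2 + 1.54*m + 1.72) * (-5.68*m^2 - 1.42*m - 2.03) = 33.0008*m^4 - 0.497*m^3 - 0.162100000000001*m^2 - 5.5686*m - 3.4916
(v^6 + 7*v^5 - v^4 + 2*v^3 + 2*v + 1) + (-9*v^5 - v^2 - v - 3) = v^6 - 2*v^5 - v^4 + 2*v^3 - v^2 + v - 2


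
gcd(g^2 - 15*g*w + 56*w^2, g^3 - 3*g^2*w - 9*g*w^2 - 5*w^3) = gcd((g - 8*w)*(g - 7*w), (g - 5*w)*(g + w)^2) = 1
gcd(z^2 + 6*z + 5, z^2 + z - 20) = z + 5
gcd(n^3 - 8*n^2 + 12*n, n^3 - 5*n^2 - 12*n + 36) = n^2 - 8*n + 12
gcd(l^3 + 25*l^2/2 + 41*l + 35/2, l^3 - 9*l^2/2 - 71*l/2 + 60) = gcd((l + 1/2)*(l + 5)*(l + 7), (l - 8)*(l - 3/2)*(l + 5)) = l + 5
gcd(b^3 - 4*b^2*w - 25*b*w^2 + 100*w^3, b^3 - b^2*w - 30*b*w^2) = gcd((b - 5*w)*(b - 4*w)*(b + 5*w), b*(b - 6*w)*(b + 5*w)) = b + 5*w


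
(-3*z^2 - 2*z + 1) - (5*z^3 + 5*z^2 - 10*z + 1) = -5*z^3 - 8*z^2 + 8*z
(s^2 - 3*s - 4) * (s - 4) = s^3 - 7*s^2 + 8*s + 16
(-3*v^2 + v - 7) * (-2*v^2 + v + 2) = 6*v^4 - 5*v^3 + 9*v^2 - 5*v - 14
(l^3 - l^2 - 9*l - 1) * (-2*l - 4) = -2*l^4 - 2*l^3 + 22*l^2 + 38*l + 4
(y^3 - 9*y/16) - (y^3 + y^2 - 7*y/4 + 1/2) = -y^2 + 19*y/16 - 1/2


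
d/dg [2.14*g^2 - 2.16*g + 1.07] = 4.28*g - 2.16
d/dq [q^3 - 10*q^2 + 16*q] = 3*q^2 - 20*q + 16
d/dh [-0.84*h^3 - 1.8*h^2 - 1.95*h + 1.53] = -2.52*h^2 - 3.6*h - 1.95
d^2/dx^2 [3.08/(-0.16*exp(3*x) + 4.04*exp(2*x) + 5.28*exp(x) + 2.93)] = (3.08*(-0.96*exp(2*x) + 16.16*exp(x) + 10.56)*(-0.48*exp(2*x) + 8.08*exp(x) + 5.28)*exp(x) + (4.4352*exp(2*x) - 49.7728*exp(x) - 16.2624)*(-0.16*exp(3*x) + 4.04*exp(2*x) + 5.28*exp(x) + 2.93))*exp(x)/(-0.16*exp(3*x) + 4.04*exp(2*x) + 5.28*exp(x) + 2.93)^3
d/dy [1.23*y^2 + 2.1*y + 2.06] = 2.46*y + 2.1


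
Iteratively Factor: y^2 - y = (y - 1)*(y)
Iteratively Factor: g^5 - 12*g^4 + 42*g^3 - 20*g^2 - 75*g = (g + 1)*(g^4 - 13*g^3 + 55*g^2 - 75*g) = g*(g + 1)*(g^3 - 13*g^2 + 55*g - 75) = g*(g - 3)*(g + 1)*(g^2 - 10*g + 25) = g*(g - 5)*(g - 3)*(g + 1)*(g - 5)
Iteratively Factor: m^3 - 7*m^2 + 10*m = (m)*(m^2 - 7*m + 10) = m*(m - 2)*(m - 5)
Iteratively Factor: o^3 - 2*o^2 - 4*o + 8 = (o + 2)*(o^2 - 4*o + 4) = (o - 2)*(o + 2)*(o - 2)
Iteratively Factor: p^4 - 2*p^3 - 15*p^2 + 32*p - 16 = (p - 1)*(p^3 - p^2 - 16*p + 16) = (p - 1)^2*(p^2 - 16) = (p - 1)^2*(p + 4)*(p - 4)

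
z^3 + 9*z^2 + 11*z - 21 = (z - 1)*(z + 3)*(z + 7)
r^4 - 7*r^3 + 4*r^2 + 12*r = r*(r - 6)*(r - 2)*(r + 1)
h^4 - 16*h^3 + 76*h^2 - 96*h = h*(h - 8)*(h - 6)*(h - 2)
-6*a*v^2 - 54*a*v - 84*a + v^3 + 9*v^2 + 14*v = (-6*a + v)*(v + 2)*(v + 7)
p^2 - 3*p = p*(p - 3)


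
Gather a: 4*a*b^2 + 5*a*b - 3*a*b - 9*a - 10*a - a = a*(4*b^2 + 2*b - 20)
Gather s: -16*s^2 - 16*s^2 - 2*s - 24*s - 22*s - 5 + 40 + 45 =-32*s^2 - 48*s + 80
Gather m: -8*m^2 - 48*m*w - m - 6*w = -8*m^2 + m*(-48*w - 1) - 6*w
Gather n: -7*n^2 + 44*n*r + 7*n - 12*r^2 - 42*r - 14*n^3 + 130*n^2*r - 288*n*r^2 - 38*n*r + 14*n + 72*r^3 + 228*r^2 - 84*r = -14*n^3 + n^2*(130*r - 7) + n*(-288*r^2 + 6*r + 21) + 72*r^3 + 216*r^2 - 126*r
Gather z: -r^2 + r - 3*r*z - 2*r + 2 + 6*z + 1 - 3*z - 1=-r^2 - r + z*(3 - 3*r) + 2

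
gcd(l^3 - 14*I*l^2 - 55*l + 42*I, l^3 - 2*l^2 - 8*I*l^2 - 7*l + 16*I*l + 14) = l^2 - 8*I*l - 7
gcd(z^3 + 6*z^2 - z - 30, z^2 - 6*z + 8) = z - 2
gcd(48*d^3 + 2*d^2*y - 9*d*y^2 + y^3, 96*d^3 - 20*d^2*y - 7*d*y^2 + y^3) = 24*d^2 - 11*d*y + y^2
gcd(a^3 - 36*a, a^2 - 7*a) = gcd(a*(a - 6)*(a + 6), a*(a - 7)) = a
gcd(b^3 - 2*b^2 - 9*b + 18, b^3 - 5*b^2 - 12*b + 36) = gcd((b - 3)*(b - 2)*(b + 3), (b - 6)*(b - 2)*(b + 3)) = b^2 + b - 6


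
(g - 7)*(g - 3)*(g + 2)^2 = g^4 - 6*g^3 - 15*g^2 + 44*g + 84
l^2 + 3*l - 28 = (l - 4)*(l + 7)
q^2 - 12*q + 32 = (q - 8)*(q - 4)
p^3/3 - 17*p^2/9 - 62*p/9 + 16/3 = (p/3 + 1)*(p - 8)*(p - 2/3)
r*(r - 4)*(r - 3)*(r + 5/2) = r^4 - 9*r^3/2 - 11*r^2/2 + 30*r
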